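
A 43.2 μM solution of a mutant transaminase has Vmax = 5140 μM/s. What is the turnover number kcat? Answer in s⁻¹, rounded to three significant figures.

kcat = Vmax/[E]total = 5140 μM/s / 43.2 μM = 119 s⁻¹.

119 s⁻¹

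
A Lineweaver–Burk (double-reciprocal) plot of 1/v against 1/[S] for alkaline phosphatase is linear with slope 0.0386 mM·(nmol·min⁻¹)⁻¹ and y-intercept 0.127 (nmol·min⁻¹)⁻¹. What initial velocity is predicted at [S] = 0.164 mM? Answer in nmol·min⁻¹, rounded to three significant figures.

The y-intercept is 1/Vmax, so Vmax = 1/0.127 = 7.87 nmol·min⁻¹.
The slope is Km/Vmax, so Km = 0.0386 × 7.87 = 0.304 mM.
Then v = 7.87 × 0.164/(0.304 + 0.164) = 2.76 nmol·min⁻¹.

2.76 nmol·min⁻¹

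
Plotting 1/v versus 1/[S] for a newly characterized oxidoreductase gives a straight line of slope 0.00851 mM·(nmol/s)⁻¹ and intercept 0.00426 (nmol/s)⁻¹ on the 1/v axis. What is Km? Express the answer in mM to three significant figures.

y-intercept = 1/Vmax ⇒ Vmax = 235 nmol/s; slope = Km/Vmax ⇒ Km = slope × Vmax.
Km = 0.00851 × 235 = 2.00 mM.

2.00 mM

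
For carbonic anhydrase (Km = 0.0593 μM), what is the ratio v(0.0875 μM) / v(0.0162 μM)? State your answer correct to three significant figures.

2.78

The fractional saturations are [S]/(Km+[S]) = 0.0162/0.07550 = 0.2146 and 0.0875/0.1468 = 0.5960.
v₂/v₁ is just their ratio: 0.5960/0.2146 = 2.78.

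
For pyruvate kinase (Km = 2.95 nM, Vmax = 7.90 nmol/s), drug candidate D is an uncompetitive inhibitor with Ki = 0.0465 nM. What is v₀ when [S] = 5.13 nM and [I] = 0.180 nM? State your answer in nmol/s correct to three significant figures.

α = 1 + [I]/Ki = 1 + 0.180/0.0465 = 4.871.
For an uncompetitive inhibitor, both parameters are divided by α, giving Vmax/α and Km/α: Km,app = 0.606 nM, Vmax,app = 1.62 nmol/s.
v = Vmax,app·[S]/(Km,app + [S]) = 1.62 × 5.13/(0.606 + 5.13) = 1.45 nmol/s.

1.45 nmol/s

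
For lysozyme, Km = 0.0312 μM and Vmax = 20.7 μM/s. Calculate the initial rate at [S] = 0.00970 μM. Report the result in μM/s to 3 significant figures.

4.91 μM/s

v = Vmax·[S]/(Km + [S]) = 20.7 × 0.00970 / (0.0312 + 0.00970)
  = 0.2008 / 0.04090 = 4.91 μM/s.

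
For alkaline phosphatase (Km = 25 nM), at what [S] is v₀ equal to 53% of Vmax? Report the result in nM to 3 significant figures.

v/Vmax = [S]/(Km+[S]) = 0.53, so [S] = Km·0.53/(1 − 0.53) = 25 × 1.128.
[S] = 28.2 nM.

28.2 nM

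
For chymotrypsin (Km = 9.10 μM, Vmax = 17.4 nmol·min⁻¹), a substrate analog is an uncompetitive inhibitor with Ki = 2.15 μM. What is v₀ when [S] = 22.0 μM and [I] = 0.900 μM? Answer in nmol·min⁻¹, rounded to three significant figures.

With α = 1 + [I]/Ki = 1 + 0.900/2.15 = 1.419, the uncompetitive rate law is v = (Vmax/α)·[S] / (Km/α + [S]).
v = (17.4/1.419)×22.0 / (9.10/1.419 + 22.0) = 269.8/28.41 = 9.50 nmol·min⁻¹.

9.50 nmol·min⁻¹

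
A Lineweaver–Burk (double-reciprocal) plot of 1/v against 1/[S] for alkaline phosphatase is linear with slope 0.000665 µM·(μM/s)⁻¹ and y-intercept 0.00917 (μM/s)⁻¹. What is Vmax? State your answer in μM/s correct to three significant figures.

109 μM/s

The y-intercept of a Lineweaver–Burk plot equals 1/Vmax, so Vmax = 1/0.00917 = 109 μM/s.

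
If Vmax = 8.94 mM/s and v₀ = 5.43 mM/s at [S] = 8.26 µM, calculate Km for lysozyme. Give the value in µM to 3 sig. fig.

5.34 µM

From v = Vmax[S]/(Km+[S]), Km = [S](Vmax − v)/v.
Km = 8.26 × (8.94 − 5.43) / 5.43 = 28.99/5.43 = 5.34 µM.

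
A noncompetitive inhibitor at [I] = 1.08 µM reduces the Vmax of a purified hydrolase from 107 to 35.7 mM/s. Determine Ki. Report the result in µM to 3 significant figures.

Noncompetitive: Vmax,app = Vmax/α with α = 1 + [I]/Ki.
α = Vmax/Vmax,app = 107/35.7 = 2.997.
Since α = 1 + [I]/Ki, [I]/Ki = 2.997 − 1 = 1.997 and Ki = 1.08/1.997 = 0.541 µM.

0.541 µM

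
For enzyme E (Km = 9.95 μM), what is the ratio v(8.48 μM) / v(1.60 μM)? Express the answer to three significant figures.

The fractional saturations are [S]/(Km+[S]) = 1.60/11.55 = 0.1385 and 8.48/18.43 = 0.4601.
v₂/v₁ is just their ratio: 0.4601/0.1385 = 3.32.

3.32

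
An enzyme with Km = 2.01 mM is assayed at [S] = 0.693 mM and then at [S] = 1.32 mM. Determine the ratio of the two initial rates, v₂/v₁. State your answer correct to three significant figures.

1.55

Since Vmax cancels, v₂/v₁ = [S]₂(Km+[S]₁) / [S]₁(Km+[S]₂).
= 1.32×(2.01+0.693) / (0.693×(2.01+1.32)) = 3.568/2.308 = 1.55.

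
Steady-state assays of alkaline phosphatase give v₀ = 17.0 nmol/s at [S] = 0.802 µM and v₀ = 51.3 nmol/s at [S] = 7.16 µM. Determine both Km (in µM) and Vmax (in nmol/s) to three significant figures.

Km = 2.44 µM; Vmax = 68.8 nmol/s

From v = Vmax[S]/(Km+[S]), each point gives Vmax = v(Km+[S])/[S].
Equating: 17.0(Km+0.802)/0.802 = 51.3(Km+7.16)/7.16.
21.20·Km + 17.0 = 7.165·Km + 51.3, so (21.20 − 7.165)·Km = 51.3 − 17.0.
Km = 34.30/14.03 = 2.44 µM; then Vmax = 17.0(2.44+0.802)/0.802 = 68.8 nmol/s.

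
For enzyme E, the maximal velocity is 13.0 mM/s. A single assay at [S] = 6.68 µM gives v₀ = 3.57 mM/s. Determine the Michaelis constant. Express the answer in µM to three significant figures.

v/Vmax = 3.57/13.0 = 0.2746 = [S]/(Km+[S]).
So Km + [S] = [S]/0.2746 = 24.32 µM, giving Km = 24.32 − 6.68 = 17.6 µM.

17.6 µM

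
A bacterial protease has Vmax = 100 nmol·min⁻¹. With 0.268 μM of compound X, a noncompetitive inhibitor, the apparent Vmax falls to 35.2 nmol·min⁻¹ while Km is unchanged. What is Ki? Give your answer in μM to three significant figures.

Noncompetitive: Vmax,app = Vmax/α with α = 1 + [I]/Ki.
α = Vmax/Vmax,app = 100/35.2 = 2.841.
Since α = 1 + [I]/Ki, [I]/Ki = 2.841 − 1 = 1.841 and Ki = 0.268/1.841 = 0.146 μM.

0.146 μM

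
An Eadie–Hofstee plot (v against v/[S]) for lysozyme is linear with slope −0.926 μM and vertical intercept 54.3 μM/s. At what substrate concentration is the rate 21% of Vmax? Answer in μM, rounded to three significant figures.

The Eadie–Hofstee slope gives Km = 0.926 μM (slope = −Km).
v/Vmax = [S]/(Km+[S]) = 0.21 ⇒ [S] = Km·0.21/(1−0.21) = 0.926 × 0.2658 = 0.246 μM.

0.246 μM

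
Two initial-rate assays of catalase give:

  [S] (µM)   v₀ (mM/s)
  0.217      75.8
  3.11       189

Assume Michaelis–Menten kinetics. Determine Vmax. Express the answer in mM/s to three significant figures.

From v = Vmax[S]/(Km+[S]), each point gives Vmax = v(Km+[S])/[S].
Equating: 75.8(Km+0.217)/0.217 = 189(Km+3.11)/3.11.
349.3·Km + 75.8 = 60.77·Km + 189, so (349.3 − 60.77)·Km = 189 − 75.8.
Km = 113.2/288.5 = 0.392 µM; then Vmax = 75.8(0.392+0.217)/0.217 = 213 mM/s.

213 mM/s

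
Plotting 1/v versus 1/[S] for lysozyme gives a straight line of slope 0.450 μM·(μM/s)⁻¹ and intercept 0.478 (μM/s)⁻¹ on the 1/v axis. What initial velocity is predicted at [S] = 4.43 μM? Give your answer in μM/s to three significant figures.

1.73 μM/s

The y-intercept is 1/Vmax, so Vmax = 1/0.478 = 2.09 μM/s.
The slope is Km/Vmax, so Km = 0.450 × 2.09 = 0.941 μM.
Then v = 2.09 × 4.43/(0.941 + 4.43) = 1.73 μM/s.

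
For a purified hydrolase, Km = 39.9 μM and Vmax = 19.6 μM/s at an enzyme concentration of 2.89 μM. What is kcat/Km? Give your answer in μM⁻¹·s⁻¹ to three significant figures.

kcat = Vmax/[E]total = 19.6/2.89 = 6.78 s⁻¹.
kcat/Km = 6.78/39.9 = 0.170 μM⁻¹·s⁻¹.

0.170 μM⁻¹·s⁻¹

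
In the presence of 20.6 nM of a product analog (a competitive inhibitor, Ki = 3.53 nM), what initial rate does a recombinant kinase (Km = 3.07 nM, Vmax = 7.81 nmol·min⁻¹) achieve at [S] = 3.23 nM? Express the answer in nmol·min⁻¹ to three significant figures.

α = 1 + [I]/Ki = 1 + 20.6/3.53 = 6.836.
For a competitive inhibitor, Vmax is unchanged and the apparent Km becomes α·Km: Km,app = 21.0 nM, Vmax,app = 7.81 nmol·min⁻¹.
v = Vmax,app·[S]/(Km,app + [S]) = 7.81 × 3.23/(21.0 + 3.23) = 1.04 nmol·min⁻¹.

1.04 nmol·min⁻¹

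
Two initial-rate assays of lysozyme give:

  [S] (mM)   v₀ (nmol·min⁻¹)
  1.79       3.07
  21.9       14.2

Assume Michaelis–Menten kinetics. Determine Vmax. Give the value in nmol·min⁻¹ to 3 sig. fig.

21.0 nmol·min⁻¹

From v = Vmax[S]/(Km+[S]), each point gives Vmax = v(Km+[S])/[S].
Equating: 3.07(Km+1.79)/1.79 = 14.2(Km+21.9)/21.9.
1.715·Km + 3.07 = 0.6484·Km + 14.2, so (1.715 − 0.6484)·Km = 14.2 − 3.07.
Km = 11.13/1.067 = 10.4 mM; then Vmax = 3.07(10.4+1.79)/1.79 = 21.0 nmol·min⁻¹.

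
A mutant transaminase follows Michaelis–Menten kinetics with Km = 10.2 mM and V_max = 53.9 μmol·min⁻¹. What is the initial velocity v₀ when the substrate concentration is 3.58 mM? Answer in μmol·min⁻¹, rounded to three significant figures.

14.0 μmol·min⁻¹

[S]/(Km+[S]) = 3.58/13.78 = 0.2598, the fractional saturation.
v = 0.2598 × Vmax = 0.2598 × 53.9 = 14.0 μmol·min⁻¹.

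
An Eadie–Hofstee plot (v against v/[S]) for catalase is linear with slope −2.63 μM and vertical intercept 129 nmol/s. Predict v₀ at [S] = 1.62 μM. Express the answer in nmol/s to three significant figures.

In the Eadie–Hofstee form v = Vmax − Km·(v/[S]), the slope is −Km and the intercept is Vmax, so Km = 2.63 μM and Vmax = 129 nmol/s.
v = 129 × 1.62/(2.63 + 1.62) = 49.2 nmol/s.

49.2 nmol/s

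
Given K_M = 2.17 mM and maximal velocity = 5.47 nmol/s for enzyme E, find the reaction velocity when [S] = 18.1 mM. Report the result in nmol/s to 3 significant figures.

4.88 nmol/s

v = Vmax·[S]/(Km + [S]) = 5.47 × 18.1 / (2.17 + 18.1)
  = 99.01 / 20.27 = 4.88 nmol/s.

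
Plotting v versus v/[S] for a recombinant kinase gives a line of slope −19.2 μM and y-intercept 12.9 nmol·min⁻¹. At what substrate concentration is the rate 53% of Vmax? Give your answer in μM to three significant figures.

The Eadie–Hofstee slope gives Km = 19.2 μM (slope = −Km).
v/Vmax = [S]/(Km+[S]) = 0.53 ⇒ [S] = Km·0.53/(1−0.53) = 19.2 × 1.128 = 21.7 μM.

21.7 μM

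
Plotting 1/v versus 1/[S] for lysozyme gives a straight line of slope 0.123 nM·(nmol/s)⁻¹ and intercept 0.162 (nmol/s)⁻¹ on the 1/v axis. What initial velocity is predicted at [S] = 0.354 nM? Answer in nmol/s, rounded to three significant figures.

1.96 nmol/s

The y-intercept is 1/Vmax, so Vmax = 1/0.162 = 6.17 nmol/s.
The slope is Km/Vmax, so Km = 0.123 × 6.17 = 0.759 nM.
Then v = 6.17 × 0.354/(0.759 + 0.354) = 1.96 nmol/s.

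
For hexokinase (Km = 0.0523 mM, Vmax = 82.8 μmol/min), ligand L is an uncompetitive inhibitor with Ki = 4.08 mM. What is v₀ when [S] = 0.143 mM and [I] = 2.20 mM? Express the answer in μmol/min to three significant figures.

43.5 μmol/min

With α = 1 + [I]/Ki = 1 + 2.20/4.08 = 1.539, the uncompetitive rate law is v = (Vmax/α)·[S] / (Km/α + [S]).
v = (82.8/1.539)×0.143 / (0.0523/1.539 + 0.143) = 7.692/0.1770 = 43.5 μmol/min.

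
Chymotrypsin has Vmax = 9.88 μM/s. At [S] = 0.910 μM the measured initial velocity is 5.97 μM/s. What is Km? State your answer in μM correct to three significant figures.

From v = Vmax[S]/(Km+[S]), Km = [S](Vmax − v)/v.
Km = 0.910 × (9.88 − 5.97) / 5.97 = 3.558/5.97 = 0.596 μM.

0.596 μM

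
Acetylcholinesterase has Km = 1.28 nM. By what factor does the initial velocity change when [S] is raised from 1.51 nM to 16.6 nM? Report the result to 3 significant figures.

The fractional saturations are [S]/(Km+[S]) = 1.51/2.790 = 0.5412 and 16.6/17.88 = 0.9284.
v₂/v₁ is just their ratio: 0.9284/0.5412 = 1.72.

1.72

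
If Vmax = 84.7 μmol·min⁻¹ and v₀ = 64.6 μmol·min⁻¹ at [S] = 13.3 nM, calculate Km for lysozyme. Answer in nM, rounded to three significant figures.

4.14 nM

From v = Vmax[S]/(Km+[S]), Km = [S](Vmax − v)/v.
Km = 13.3 × (84.7 − 64.6) / 64.6 = 267.3/64.6 = 4.14 nM.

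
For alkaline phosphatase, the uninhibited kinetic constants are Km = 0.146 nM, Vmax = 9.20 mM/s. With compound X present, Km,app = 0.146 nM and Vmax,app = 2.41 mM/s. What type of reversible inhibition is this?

Vmax decreases (9.20 → 2.41 mM/s) while Km is unchanged — pure noncompetitive inhibition.

noncompetitive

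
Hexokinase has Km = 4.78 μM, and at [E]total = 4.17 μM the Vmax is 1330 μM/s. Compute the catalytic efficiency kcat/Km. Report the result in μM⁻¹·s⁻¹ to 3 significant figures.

kcat = Vmax/[E]total = 1330/4.17 = 319 s⁻¹.
kcat/Km = 319/4.78 = 66.7 μM⁻¹·s⁻¹.

66.7 μM⁻¹·s⁻¹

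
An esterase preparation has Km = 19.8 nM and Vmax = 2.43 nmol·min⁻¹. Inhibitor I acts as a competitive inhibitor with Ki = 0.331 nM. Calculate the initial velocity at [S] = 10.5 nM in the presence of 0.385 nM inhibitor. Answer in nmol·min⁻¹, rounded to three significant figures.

With α = 1 + [I]/Ki = 1 + 0.385/0.331 = 2.163, the competitive rate law is v = Vmax[S] / (αKm + [S]).
v = 2.43×10.5 / (2.163×19.8 + 10.5) = 25.52/53.33 = 0.478 nmol·min⁻¹.

0.478 nmol·min⁻¹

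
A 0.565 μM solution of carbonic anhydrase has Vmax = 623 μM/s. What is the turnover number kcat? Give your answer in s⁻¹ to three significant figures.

1100 s⁻¹

kcat = Vmax/[E]total = 623 μM/s / 0.565 μM = 1100 s⁻¹.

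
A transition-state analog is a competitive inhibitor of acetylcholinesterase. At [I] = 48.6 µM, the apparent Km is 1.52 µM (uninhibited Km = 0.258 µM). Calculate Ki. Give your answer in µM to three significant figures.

9.94 µM

Competitive: Km,app = α·Km with α = 1 + [I]/Ki.
α = Km,app/Km = 1.52/0.258 = 5.891.
Since α = 1 + [I]/Ki, [I]/Ki = 5.891 − 1 = 4.891 and Ki = 48.6/4.891 = 9.94 µM.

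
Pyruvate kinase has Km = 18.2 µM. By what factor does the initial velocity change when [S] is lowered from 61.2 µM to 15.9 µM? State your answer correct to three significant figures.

The fractional saturations are [S]/(Km+[S]) = 61.2/79.40 = 0.7708 and 15.9/34.10 = 0.4663.
v₂/v₁ is just their ratio: 0.4663/0.7708 = 0.605.

0.605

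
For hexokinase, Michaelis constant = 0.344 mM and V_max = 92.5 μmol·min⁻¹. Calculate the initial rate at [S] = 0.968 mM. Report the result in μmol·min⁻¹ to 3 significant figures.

68.2 μmol·min⁻¹

[S]/(Km+[S]) = 0.968/1.312 = 0.7378, the fractional saturation.
v = 0.7378 × Vmax = 0.7378 × 92.5 = 68.2 μmol·min⁻¹.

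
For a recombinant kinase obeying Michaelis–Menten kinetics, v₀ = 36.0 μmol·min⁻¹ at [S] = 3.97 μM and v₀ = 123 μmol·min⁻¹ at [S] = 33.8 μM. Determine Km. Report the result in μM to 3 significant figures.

16.0 μM

From v = Vmax[S]/(Km+[S]), each point gives Vmax = v(Km+[S])/[S].
Equating: 36.0(Km+3.97)/3.97 = 123(Km+33.8)/33.8.
9.068·Km + 36.0 = 3.639·Km + 123, so (9.068 − 3.639)·Km = 123 − 36.0.
Km = 87.00/5.429 = 16.0 μM; then Vmax = 36.0(16.0+3.97)/3.97 = 181 μmol·min⁻¹.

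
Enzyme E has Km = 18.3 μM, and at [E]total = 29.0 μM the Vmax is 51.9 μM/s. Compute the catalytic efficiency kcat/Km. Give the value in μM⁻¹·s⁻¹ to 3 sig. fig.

kcat = Vmax/[E]total = 51.9/29.0 = 1.79 s⁻¹.
kcat/Km = 1.79/18.3 = 0.0978 μM⁻¹·s⁻¹.

0.0978 μM⁻¹·s⁻¹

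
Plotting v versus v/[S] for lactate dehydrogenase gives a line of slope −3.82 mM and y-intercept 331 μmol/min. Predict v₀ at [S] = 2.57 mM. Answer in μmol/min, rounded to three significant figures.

133 μmol/min

In the Eadie–Hofstee form v = Vmax − Km·(v/[S]), the slope is −Km and the intercept is Vmax, so Km = 3.82 mM and Vmax = 331 μmol/min.
v = 331 × 2.57/(3.82 + 2.57) = 133 μmol/min.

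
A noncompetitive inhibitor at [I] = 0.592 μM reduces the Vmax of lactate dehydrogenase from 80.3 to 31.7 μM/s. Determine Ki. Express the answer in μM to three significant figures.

0.386 μM

Noncompetitive: Vmax,app = Vmax/α with α = 1 + [I]/Ki.
α = Vmax/Vmax,app = 80.3/31.7 = 2.533.
Ki = [I]/(α − 1) = 0.592/1.533 = 0.386 μM.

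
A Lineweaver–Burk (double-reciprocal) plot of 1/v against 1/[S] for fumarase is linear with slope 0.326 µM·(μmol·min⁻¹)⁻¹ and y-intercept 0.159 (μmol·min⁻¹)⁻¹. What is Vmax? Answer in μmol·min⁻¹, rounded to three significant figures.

6.29 μmol·min⁻¹

The y-intercept of a Lineweaver–Burk plot equals 1/Vmax, so Vmax = 1/0.159 = 6.29 μmol·min⁻¹.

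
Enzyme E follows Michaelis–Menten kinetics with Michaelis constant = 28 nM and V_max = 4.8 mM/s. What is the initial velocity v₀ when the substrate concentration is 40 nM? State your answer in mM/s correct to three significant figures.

v = Vmax·[S]/(Km + [S]) = 4.8 × 40 / (28 + 40)
  = 192.0 / 68.00 = 2.82 mM/s.

2.82 mM/s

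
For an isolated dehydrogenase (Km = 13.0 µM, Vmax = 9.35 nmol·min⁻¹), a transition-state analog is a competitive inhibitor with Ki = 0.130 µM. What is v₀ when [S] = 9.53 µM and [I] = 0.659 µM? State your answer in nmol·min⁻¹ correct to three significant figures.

1.01 nmol·min⁻¹

With α = 1 + [I]/Ki = 1 + 0.659/0.130 = 6.069, the competitive rate law is v = Vmax[S] / (αKm + [S]).
v = 9.35×9.53 / (6.069×13.0 + 9.53) = 89.11/88.43 = 1.01 nmol·min⁻¹.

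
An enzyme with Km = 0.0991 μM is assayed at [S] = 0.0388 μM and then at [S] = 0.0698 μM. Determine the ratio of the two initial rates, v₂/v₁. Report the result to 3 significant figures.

1.47

The fractional saturations are [S]/(Km+[S]) = 0.0388/0.1379 = 0.2814 and 0.0698/0.1689 = 0.4133.
v₂/v₁ is just their ratio: 0.4133/0.2814 = 1.47.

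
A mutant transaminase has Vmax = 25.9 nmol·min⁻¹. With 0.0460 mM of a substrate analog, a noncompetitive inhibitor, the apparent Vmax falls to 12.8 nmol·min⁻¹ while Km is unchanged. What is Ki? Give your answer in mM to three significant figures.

Noncompetitive: Vmax,app = Vmax/α with α = 1 + [I]/Ki.
α = Vmax/Vmax,app = 25.9/12.8 = 2.023.
Since α = 1 + [I]/Ki, [I]/Ki = 2.023 − 1 = 1.023 and Ki = 0.0460/1.023 = 0.0449 mM.

0.0449 mM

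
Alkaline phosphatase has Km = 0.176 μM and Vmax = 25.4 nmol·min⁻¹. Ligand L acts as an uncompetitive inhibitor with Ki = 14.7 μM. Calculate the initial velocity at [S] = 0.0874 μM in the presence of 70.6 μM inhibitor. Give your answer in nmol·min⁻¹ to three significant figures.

α = 1 + [I]/Ki = 1 + 70.6/14.7 = 5.803.
For an uncompetitive inhibitor, both parameters are divided by α, giving Vmax/α and Km/α: Km,app = 0.0303 μM, Vmax,app = 4.38 nmol·min⁻¹.
v = Vmax,app·[S]/(Km,app + [S]) = 4.38 × 0.0874/(0.0303 + 0.0874) = 3.25 nmol·min⁻¹.

3.25 nmol·min⁻¹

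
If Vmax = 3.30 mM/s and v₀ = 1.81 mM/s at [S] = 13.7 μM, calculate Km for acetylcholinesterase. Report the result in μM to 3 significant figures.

11.3 μM

v/Vmax = 1.81/3.30 = 0.5485 = [S]/(Km+[S]).
So Km + [S] = [S]/0.5485 = 24.98 μM, giving Km = 24.98 − 13.7 = 11.3 μM.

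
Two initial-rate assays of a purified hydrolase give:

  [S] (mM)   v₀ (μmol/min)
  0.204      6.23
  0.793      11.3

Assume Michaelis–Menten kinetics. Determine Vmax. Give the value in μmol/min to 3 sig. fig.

In reciprocal form, 1/v = (Km/Vmax)·(1/[S]) + 1/Vmax. The two points give (1/[S], 1/v) = (4.902, 0.1605) and (1.261, 0.08850).
Slope = (0.1605 − 0.08850)/(4.902 − 1.261) = 0.01978; intercept = 0.1605 − 0.01978×4.902 = 0.06355.
Vmax = 1/intercept = 15.7 μmol/min; Km = slope × Vmax = 0.01978 × 15.7 = 0.311 mM.

15.7 μmol/min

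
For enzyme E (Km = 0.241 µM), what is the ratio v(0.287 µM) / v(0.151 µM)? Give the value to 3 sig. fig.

Since Vmax cancels, v₂/v₁ = [S]₂(Km+[S]₁) / [S]₁(Km+[S]₂).
= 0.287×(0.241+0.151) / (0.151×(0.241+0.287)) = 0.1125/0.07973 = 1.41.

1.41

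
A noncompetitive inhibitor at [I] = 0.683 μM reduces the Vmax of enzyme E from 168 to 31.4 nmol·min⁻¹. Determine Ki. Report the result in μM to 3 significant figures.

0.157 μM

Noncompetitive: Vmax,app = Vmax/α with α = 1 + [I]/Ki.
α = Vmax/Vmax,app = 168/31.4 = 5.350.
Ki = [I]/(α − 1) = 0.683/4.350 = 0.157 μM.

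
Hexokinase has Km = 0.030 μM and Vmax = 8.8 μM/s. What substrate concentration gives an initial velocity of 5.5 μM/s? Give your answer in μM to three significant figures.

0.0500 μM

The required fractional saturation is v/Vmax = 5.5/8.8 = 0.6250.
Then [S]/(Km+[S]) = 0.6250 ⇒ [S] = 0.030 × 0.6250/(1 − 0.6250) = 0.0500 μM.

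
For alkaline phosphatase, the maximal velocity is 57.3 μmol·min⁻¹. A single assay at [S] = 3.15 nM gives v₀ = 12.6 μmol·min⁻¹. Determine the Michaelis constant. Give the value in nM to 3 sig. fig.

From v = Vmax[S]/(Km+[S]), Km = [S](Vmax − v)/v.
Km = 3.15 × (57.3 − 12.6) / 12.6 = 140.8/12.6 = 11.2 nM.

11.2 nM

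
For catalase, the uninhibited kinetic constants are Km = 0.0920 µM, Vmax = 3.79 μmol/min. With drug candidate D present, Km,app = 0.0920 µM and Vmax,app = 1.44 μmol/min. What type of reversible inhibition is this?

noncompetitive

Vmax decreases (3.79 → 1.44 μmol/min) while Km is unchanged — pure noncompetitive inhibition.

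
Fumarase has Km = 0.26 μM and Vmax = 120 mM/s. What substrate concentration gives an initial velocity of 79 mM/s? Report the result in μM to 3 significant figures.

0.501 μM

Rearranging v = Vmax[S]/(Km+[S]) gives [S] = Km·v/(Vmax − v).
[S] = 0.26 × 79 / (120 − 79) = 20.54/41.00 = 0.501 μM.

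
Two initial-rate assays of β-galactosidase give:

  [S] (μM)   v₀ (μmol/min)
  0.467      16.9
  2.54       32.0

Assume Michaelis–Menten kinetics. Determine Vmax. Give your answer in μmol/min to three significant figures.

40.1 μmol/min

In reciprocal form, 1/v = (Km/Vmax)·(1/[S]) + 1/Vmax. The two points give (1/[S], 1/v) = (2.141, 0.05917) and (0.3937, 0.03125).
Slope = (0.05917 − 0.03125)/(2.141 − 0.3937) = 0.01598; intercept = 0.05917 − 0.01598×2.141 = 0.02496.
Vmax = 1/intercept = 40.1 μmol/min; Km = slope × Vmax = 0.01598 × 40.1 = 0.640 μM.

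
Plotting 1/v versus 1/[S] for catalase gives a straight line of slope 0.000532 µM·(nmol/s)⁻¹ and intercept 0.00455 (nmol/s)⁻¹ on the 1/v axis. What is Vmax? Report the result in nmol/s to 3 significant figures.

220 nmol/s

The y-intercept of a Lineweaver–Burk plot equals 1/Vmax, so Vmax = 1/0.00455 = 220 nmol/s.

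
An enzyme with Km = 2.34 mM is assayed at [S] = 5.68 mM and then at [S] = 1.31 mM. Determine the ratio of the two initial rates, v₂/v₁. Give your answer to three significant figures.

Since Vmax cancels, v₂/v₁ = [S]₂(Km+[S]₁) / [S]₁(Km+[S]₂).
= 1.31×(2.34+5.68) / (5.68×(2.34+1.31)) = 10.51/20.73 = 0.507.

0.507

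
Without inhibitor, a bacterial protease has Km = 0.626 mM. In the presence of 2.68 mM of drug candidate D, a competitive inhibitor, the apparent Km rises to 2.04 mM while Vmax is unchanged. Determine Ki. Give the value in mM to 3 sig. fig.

1.19 mM

Competitive: Km,app = α·Km with α = 1 + [I]/Ki.
α = Km,app/Km = 2.04/0.626 = 3.259.
Since α = 1 + [I]/Ki, [I]/Ki = 3.259 − 1 = 2.259 and Ki = 2.68/2.259 = 1.19 mM.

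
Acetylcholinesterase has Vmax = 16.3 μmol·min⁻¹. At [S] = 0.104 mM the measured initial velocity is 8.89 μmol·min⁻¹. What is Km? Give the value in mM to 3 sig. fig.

From v = Vmax[S]/(Km+[S]), Km = [S](Vmax − v)/v.
Km = 0.104 × (16.3 − 8.89) / 8.89 = 0.7706/8.89 = 0.0867 mM.

0.0867 mM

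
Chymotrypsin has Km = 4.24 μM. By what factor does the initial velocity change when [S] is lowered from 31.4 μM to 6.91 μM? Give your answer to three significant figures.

0.703

The fractional saturations are [S]/(Km+[S]) = 31.4/35.64 = 0.8810 and 6.91/11.15 = 0.6197.
v₂/v₁ is just their ratio: 0.6197/0.8810 = 0.703.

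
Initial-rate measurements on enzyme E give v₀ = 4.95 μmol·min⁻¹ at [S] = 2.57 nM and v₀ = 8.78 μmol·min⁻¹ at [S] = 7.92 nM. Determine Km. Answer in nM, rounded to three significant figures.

4.69 nM

From v = Vmax[S]/(Km+[S]), each point gives Vmax = v(Km+[S])/[S].
Equating: 4.95(Km+2.57)/2.57 = 8.78(Km+7.92)/7.92.
1.926·Km + 4.95 = 1.109·Km + 8.78, so (1.926 − 1.109)·Km = 8.78 − 4.95.
Km = 3.830/0.8175 = 4.69 nM; then Vmax = 4.95(4.69+2.57)/2.57 = 14.0 μmol·min⁻¹.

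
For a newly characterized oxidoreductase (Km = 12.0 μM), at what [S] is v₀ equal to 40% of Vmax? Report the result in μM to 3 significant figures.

v/Vmax = [S]/(Km+[S]) = 0.4, so [S] = Km·0.4/(1 − 0.4) = 12.0 × 0.6667.
[S] = 8.00 μM.

8.00 μM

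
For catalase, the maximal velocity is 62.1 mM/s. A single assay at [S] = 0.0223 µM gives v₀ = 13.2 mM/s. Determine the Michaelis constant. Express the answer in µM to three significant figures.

0.0826 µM

From v = Vmax[S]/(Km+[S]), Km = [S](Vmax − v)/v.
Km = 0.0223 × (62.1 − 13.2) / 13.2 = 1.090/13.2 = 0.0826 µM.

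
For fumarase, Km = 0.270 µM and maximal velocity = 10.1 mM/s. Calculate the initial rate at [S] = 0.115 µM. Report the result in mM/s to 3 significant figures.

[S]/(Km+[S]) = 0.115/0.3850 = 0.2987, the fractional saturation.
v = 0.2987 × Vmax = 0.2987 × 10.1 = 3.02 mM/s.

3.02 mM/s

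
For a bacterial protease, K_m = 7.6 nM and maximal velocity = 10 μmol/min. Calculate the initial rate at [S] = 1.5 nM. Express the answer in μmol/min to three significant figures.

v = Vmax·[S]/(Km + [S]) = 10 × 1.5 / (7.6 + 1.5)
  = 15.00 / 9.100 = 1.65 μmol/min.

1.65 μmol/min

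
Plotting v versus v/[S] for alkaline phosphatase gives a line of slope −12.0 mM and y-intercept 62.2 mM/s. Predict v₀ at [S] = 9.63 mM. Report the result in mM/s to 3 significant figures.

In the Eadie–Hofstee form v = Vmax − Km·(v/[S]), the slope is −Km and the intercept is Vmax, so Km = 12.0 mM and Vmax = 62.2 mM/s.
v = 62.2 × 9.63/(12.0 + 9.63) = 27.7 mM/s.

27.7 mM/s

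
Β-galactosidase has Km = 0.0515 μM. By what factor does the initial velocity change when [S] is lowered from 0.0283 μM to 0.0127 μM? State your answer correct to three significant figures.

The fractional saturations are [S]/(Km+[S]) = 0.0283/0.07980 = 0.3546 and 0.0127/0.06420 = 0.1978.
v₂/v₁ is just their ratio: 0.1978/0.3546 = 0.558.

0.558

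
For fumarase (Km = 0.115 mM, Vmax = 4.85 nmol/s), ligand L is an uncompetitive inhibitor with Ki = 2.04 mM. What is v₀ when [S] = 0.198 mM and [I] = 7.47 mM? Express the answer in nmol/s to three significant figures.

α = 1 + [I]/Ki = 1 + 7.47/2.04 = 4.662.
For an uncompetitive inhibitor, both parameters are divided by α, giving Vmax/α and Km/α: Km,app = 0.0247 mM, Vmax,app = 1.04 nmol/s.
v = Vmax,app·[S]/(Km,app + [S]) = 1.04 × 0.198/(0.0247 + 0.198) = 0.925 nmol/s.

0.925 nmol/s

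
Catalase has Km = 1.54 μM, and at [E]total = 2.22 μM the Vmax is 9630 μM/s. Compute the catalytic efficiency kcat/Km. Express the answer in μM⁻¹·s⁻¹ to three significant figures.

kcat = Vmax/[E]total = 9630/2.22 = 4340 s⁻¹.
kcat/Km = 4340/1.54 = 2820 μM⁻¹·s⁻¹.

2820 μM⁻¹·s⁻¹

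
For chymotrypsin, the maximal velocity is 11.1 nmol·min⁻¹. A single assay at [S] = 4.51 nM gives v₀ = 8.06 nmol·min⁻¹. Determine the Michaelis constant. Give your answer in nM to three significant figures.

From v = Vmax[S]/(Km+[S]), Km = [S](Vmax − v)/v.
Km = 4.51 × (11.1 − 8.06) / 8.06 = 13.71/8.06 = 1.70 nM.

1.70 nM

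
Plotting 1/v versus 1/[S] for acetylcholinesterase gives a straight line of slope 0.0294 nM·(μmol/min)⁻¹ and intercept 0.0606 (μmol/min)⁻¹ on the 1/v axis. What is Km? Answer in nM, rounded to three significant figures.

0.485 nM

y-intercept = 1/Vmax ⇒ Vmax = 16.5 μmol/min; slope = Km/Vmax ⇒ Km = slope × Vmax.
Km = 0.0294 × 16.5 = 0.485 nM.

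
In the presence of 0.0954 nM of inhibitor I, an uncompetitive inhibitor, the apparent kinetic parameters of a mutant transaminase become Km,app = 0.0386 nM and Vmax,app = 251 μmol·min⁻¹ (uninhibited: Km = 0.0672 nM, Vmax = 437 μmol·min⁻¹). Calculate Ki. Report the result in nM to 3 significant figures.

Uncompetitive: Vmax,app = Vmax/α (and Km,app = Km/α) with α = 1 + [I]/Ki.
α = Vmax/Vmax,app = 437/251 = 1.741.
Since α = 1 + [I]/Ki, [I]/Ki = 1.741 − 1 = 0.7410 and Ki = 0.0954/0.7410 = 0.129 nM.

0.129 nM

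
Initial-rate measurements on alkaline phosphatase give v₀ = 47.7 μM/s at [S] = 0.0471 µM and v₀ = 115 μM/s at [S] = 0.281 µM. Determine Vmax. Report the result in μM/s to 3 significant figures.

161 μM/s

In reciprocal form, 1/v = (Km/Vmax)·(1/[S]) + 1/Vmax. The two points give (1/[S], 1/v) = (21.23, 0.02096) and (3.559, 0.008696).
Slope = (0.02096 − 0.008696)/(21.23 − 3.559) = 0.0006942; intercept = 0.02096 − 0.0006942×21.23 = 0.006225.
Vmax = 1/intercept = 161 μM/s; Km = slope × Vmax = 0.0006942 × 161 = 0.112 µM.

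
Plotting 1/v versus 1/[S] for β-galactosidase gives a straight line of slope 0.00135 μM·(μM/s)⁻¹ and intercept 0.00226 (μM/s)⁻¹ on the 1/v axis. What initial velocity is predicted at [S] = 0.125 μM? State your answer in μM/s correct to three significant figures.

The y-intercept is 1/Vmax, so Vmax = 1/0.00226 = 442 μM/s.
The slope is Km/Vmax, so Km = 0.00135 × 442 = 0.597 μM.
Then v = 442 × 0.125/(0.597 + 0.125) = 76.6 μM/s.

76.6 μM/s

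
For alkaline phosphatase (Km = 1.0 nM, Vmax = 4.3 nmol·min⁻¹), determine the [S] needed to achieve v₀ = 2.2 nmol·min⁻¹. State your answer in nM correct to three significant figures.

Rearranging v = Vmax[S]/(Km+[S]) gives [S] = Km·v/(Vmax − v).
[S] = 1.0 × 2.2 / (4.3 − 2.2) = 2.200/2.100 = 1.05 nM.

1.05 nM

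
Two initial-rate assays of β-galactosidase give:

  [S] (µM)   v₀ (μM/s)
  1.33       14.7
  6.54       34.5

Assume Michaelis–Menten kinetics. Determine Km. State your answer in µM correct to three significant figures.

In reciprocal form, 1/v = (Km/Vmax)·(1/[S]) + 1/Vmax. The two points give (1/[S], 1/v) = (0.7519, 0.06803) and (0.1529, 0.02899).
Slope = (0.06803 − 0.02899)/(0.7519 − 0.1529) = 0.06518; intercept = 0.06803 − 0.06518×0.7519 = 0.01902.
Vmax = 1/intercept = 52.6 μM/s; Km = slope × Vmax = 0.06518 × 52.6 = 3.43 µM.

3.43 µM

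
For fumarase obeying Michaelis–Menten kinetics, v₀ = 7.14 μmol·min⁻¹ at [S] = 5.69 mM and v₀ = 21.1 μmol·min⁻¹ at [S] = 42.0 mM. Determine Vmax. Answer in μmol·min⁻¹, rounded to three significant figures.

30.4 μmol·min⁻¹

From v = Vmax[S]/(Km+[S]), each point gives Vmax = v(Km+[S])/[S].
Equating: 7.14(Km+5.69)/5.69 = 21.1(Km+42.0)/42.0.
1.255·Km + 7.14 = 0.5024·Km + 21.1, so (1.255 − 0.5024)·Km = 21.1 − 7.14.
Km = 13.96/0.7525 = 18.6 mM; then Vmax = 7.14(18.6+5.69)/5.69 = 30.4 μmol·min⁻¹.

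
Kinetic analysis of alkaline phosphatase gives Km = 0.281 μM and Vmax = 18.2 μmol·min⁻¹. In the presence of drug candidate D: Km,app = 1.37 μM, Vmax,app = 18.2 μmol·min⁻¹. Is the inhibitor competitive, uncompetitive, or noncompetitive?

Km increases (0.281 → 1.37 μM) while Vmax is unchanged — the hallmark of competitive inhibition.

competitive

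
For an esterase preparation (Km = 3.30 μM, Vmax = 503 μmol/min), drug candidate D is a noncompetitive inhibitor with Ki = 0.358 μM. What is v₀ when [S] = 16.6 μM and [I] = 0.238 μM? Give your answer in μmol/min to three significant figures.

With α = 1 + [I]/Ki = 1 + 0.238/0.358 = 1.665, the noncompetitive rate law is v = (Vmax/α)·[S] / (Km + [S]).
v = (503/1.665)×16.6 / (3.30 + 16.6) = 5015/19.90 = 252 μmol/min.

252 μmol/min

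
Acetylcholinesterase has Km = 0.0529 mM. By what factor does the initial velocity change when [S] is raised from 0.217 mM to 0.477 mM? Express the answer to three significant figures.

The fractional saturations are [S]/(Km+[S]) = 0.217/0.2699 = 0.8040 and 0.477/0.5299 = 0.9002.
v₂/v₁ is just their ratio: 0.9002/0.8040 = 1.12.

1.12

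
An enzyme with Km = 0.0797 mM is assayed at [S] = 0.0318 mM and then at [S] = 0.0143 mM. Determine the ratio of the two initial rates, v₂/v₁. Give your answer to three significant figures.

Since Vmax cancels, v₂/v₁ = [S]₂(Km+[S]₁) / [S]₁(Km+[S]₂).
= 0.0143×(0.0797+0.0318) / (0.0318×(0.0797+0.0143)) = 0.001594/0.002989 = 0.533.

0.533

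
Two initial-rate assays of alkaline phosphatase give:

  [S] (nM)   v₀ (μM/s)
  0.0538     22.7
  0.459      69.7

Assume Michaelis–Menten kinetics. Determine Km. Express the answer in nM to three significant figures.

In reciprocal form, 1/v = (Km/Vmax)·(1/[S]) + 1/Vmax. The two points give (1/[S], 1/v) = (18.59, 0.04405) and (2.179, 0.01435).
Slope = (0.04405 − 0.01435)/(18.59 − 2.179) = 0.001810; intercept = 0.04405 − 0.001810×18.59 = 0.01040.
Vmax = 1/intercept = 96.1 μM/s; Km = slope × Vmax = 0.001810 × 96.1 = 0.174 nM.

0.174 nM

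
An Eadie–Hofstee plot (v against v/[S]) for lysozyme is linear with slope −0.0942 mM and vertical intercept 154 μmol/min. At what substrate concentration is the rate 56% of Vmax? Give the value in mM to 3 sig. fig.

0.120 mM

The Eadie–Hofstee slope gives Km = 0.0942 mM (slope = −Km).
v/Vmax = [S]/(Km+[S]) = 0.56 ⇒ [S] = Km·0.56/(1−0.56) = 0.0942 × 1.273 = 0.120 mM.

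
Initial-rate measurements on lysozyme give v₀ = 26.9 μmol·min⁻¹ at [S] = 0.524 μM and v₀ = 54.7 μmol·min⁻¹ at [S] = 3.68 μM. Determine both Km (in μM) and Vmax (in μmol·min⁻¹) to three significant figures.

Km = 0.762 μM; Vmax = 66.0 μmol·min⁻¹

From v = Vmax[S]/(Km+[S]), each point gives Vmax = v(Km+[S])/[S].
Equating: 26.9(Km+0.524)/0.524 = 54.7(Km+3.68)/3.68.
51.34·Km + 26.9 = 14.86·Km + 54.7, so (51.34 − 14.86)·Km = 54.7 − 26.9.
Km = 27.80/36.47 = 0.762 μM; then Vmax = 26.9(0.762+0.524)/0.524 = 66.0 μmol·min⁻¹.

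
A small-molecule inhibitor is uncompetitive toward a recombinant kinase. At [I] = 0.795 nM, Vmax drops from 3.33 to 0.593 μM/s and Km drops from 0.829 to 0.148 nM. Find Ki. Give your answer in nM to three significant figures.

0.172 nM

Uncompetitive: Vmax,app = Vmax/α (and Km,app = Km/α) with α = 1 + [I]/Ki.
α = Vmax/Vmax,app = 3.33/0.593 = 5.616.
Since α = 1 + [I]/Ki, [I]/Ki = 5.616 − 1 = 4.616 and Ki = 0.795/4.616 = 0.172 nM.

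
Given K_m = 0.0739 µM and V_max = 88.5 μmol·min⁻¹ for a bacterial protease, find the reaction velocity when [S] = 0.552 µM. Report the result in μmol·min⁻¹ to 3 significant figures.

[S]/(Km+[S]) = 0.552/0.6259 = 0.8819, the fractional saturation.
v = 0.8819 × Vmax = 0.8819 × 88.5 = 78.1 μmol·min⁻¹.

78.1 μmol·min⁻¹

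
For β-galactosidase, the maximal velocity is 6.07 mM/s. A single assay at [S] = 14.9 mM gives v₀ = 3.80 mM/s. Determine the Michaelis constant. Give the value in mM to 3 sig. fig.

8.90 mM

v/Vmax = 3.80/6.07 = 0.6260 = [S]/(Km+[S]).
So Km + [S] = [S]/0.6260 = 23.80 mM, giving Km = 23.80 − 14.9 = 8.90 mM.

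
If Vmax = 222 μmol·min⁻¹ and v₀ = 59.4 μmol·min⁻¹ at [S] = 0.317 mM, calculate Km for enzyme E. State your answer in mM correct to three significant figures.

0.868 mM

v/Vmax = 59.4/222 = 0.2676 = [S]/(Km+[S]).
So Km + [S] = [S]/0.2676 = 1.185 mM, giving Km = 1.185 − 0.317 = 0.868 mM.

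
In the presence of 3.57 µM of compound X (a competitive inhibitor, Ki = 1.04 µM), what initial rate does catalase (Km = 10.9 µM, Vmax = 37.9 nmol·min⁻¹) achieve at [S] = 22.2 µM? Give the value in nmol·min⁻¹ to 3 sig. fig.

With α = 1 + [I]/Ki = 1 + 3.57/1.04 = 4.433, the competitive rate law is v = Vmax[S] / (αKm + [S]).
v = 37.9×22.2 / (4.433×10.9 + 22.2) = 841.4/70.52 = 11.9 nmol·min⁻¹.

11.9 nmol·min⁻¹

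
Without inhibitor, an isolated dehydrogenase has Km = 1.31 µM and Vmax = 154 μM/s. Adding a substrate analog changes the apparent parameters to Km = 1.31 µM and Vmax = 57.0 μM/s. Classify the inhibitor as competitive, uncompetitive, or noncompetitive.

Vmax decreases (154 → 57.0 μM/s) while Km is unchanged — pure noncompetitive inhibition.

noncompetitive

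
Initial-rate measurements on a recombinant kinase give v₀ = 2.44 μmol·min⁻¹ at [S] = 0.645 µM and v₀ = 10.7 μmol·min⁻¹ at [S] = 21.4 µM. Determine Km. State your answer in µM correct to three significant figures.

2.52 µM

From v = Vmax[S]/(Km+[S]), each point gives Vmax = v(Km+[S])/[S].
Equating: 2.44(Km+0.645)/0.645 = 10.7(Km+21.4)/21.4.
3.783·Km + 2.44 = 0.5000·Km + 10.7, so (3.783 − 0.5000)·Km = 10.7 − 2.44.
Km = 8.260/3.283 = 2.52 µM; then Vmax = 2.44(2.52+0.645)/0.645 = 12.0 μmol·min⁻¹.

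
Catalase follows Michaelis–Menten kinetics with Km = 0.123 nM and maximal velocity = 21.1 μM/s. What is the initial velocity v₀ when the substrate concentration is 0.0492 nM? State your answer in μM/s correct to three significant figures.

v = Vmax·[S]/(Km + [S]) = 21.1 × 0.0492 / (0.123 + 0.0492)
  = 1.038 / 0.1722 = 6.03 μM/s.

6.03 μM/s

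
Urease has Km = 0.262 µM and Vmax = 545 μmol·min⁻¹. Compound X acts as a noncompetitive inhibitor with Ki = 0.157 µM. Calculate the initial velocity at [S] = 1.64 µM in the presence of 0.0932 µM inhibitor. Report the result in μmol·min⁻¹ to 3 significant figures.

α = 1 + [I]/Ki = 1 + 0.0932/0.157 = 1.594.
For a noncompetitive inhibitor, Vmax is reduced to Vmax/α while Km is unchanged: Km,app = 0.262 µM, Vmax,app = 342 μmol·min⁻¹.
v = Vmax,app·[S]/(Km,app + [S]) = 342 × 1.64/(0.262 + 1.64) = 295 μmol·min⁻¹.

295 μmol·min⁻¹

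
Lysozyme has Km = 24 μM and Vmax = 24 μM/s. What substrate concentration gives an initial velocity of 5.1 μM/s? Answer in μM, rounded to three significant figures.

The required fractional saturation is v/Vmax = 5.1/24 = 0.2125.
Then [S]/(Km+[S]) = 0.2125 ⇒ [S] = 24 × 0.2125/(1 − 0.2125) = 6.48 μM.

6.48 μM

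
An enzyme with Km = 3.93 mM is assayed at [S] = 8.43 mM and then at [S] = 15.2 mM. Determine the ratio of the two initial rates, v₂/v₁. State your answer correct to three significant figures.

1.16

Since Vmax cancels, v₂/v₁ = [S]₂(Km+[S]₁) / [S]₁(Km+[S]₂).
= 15.2×(3.93+8.43) / (8.43×(3.93+15.2)) = 187.9/161.3 = 1.16.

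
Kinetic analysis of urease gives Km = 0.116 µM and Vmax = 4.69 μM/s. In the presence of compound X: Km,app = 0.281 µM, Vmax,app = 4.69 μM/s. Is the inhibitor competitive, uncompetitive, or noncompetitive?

Km increases (0.116 → 0.281 µM) while Vmax is unchanged — the hallmark of competitive inhibition.

competitive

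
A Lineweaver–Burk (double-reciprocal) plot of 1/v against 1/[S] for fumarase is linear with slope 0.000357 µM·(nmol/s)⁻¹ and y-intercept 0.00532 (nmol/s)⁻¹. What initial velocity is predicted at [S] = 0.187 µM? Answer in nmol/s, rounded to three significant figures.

The y-intercept is 1/Vmax, so Vmax = 1/0.00532 = 188 nmol/s.
The slope is Km/Vmax, so Km = 0.000357 × 188 = 0.0671 µM.
Then v = 188 × 0.187/(0.0671 + 0.187) = 138 nmol/s.

138 nmol/s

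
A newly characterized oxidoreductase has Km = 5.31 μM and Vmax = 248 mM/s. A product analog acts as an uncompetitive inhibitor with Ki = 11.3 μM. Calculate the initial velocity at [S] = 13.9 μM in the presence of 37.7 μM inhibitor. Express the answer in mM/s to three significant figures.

With α = 1 + [I]/Ki = 1 + 37.7/11.3 = 4.336, the uncompetitive rate law is v = (Vmax/α)·[S] / (Km/α + [S]).
v = (248/4.336)×13.9 / (5.31/4.336 + 13.9) = 795.0/15.12 = 52.6 mM/s.

52.6 mM/s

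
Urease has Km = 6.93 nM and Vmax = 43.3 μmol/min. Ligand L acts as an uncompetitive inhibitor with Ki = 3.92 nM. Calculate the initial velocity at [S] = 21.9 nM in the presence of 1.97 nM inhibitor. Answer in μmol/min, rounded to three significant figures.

23.8 μmol/min

α = 1 + [I]/Ki = 1 + 1.97/3.92 = 1.503.
For an uncompetitive inhibitor, both parameters are divided by α, giving Vmax/α and Km/α: Km,app = 4.61 nM, Vmax,app = 28.8 μmol/min.
v = Vmax,app·[S]/(Km,app + [S]) = 28.8 × 21.9/(4.61 + 21.9) = 23.8 μmol/min.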